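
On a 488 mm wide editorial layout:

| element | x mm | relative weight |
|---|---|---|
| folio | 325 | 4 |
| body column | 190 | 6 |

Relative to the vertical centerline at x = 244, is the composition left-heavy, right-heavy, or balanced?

Total weight = 4 + 6 = 10.
x-moment: 4·325 + 6·190 = 2440; centroid 2440/10 ≈ 244.00.
That equals the midline 244 — balanced.

balanced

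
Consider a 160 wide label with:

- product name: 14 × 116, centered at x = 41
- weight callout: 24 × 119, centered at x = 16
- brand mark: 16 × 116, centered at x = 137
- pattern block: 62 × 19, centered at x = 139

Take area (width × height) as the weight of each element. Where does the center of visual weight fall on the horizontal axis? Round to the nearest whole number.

x ≈ 71

Areas → weights: product name 14·116 = 1624, weight callout 24·119 = 2856, brand mark 16·116 = 1856, pattern block 62·19 = 1178; Σw = 7514.
x-moment: 1624·41 + 2856·16 + 1856·137 + 1178·139 = 530294; centroid 530294/7514 ≈ 70.57.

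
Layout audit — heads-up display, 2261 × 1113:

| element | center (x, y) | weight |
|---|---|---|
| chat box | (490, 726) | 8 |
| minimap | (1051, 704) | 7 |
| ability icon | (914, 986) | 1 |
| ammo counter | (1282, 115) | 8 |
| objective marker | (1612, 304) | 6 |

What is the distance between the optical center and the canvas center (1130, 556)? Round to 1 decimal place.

≈ 94.7

Σw = 8 + 7 + 1 + 8 + 6 = 30.
Σw·x = 8·490 + 7·1051 + 1·914 + 8·1282 + 6·1612 = 32119, so x̄ = 32119/30 ≈ 1070.63.
Σw·y = 8·726 + 7·704 + 1·986 + 8·115 + 6·304 = 14466, so ȳ = 14466/30 ≈ 482.20.
From (1130, 556): dx = -59.37, dy = -73.80, so the distance is √(dx²+dy²) ≈ 94.71.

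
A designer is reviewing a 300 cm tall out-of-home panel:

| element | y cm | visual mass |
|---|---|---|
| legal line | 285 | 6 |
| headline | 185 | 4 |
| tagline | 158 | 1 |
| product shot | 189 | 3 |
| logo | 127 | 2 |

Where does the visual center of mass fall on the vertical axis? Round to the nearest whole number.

y ≈ 214

Total weight = 6 + 4 + 1 + 3 + 2 = 16.
Σw·y = 6·285 + 4·185 + 1·158 + 3·189 + 2·127 = 3429, so ȳ = 3429/16 ≈ 214.31.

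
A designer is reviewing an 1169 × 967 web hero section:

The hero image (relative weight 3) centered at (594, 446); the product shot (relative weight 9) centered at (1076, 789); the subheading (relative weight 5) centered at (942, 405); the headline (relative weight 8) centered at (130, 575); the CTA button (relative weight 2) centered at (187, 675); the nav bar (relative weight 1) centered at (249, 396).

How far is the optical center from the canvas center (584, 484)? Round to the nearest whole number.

Total weight = 3 + 9 + 5 + 8 + 2 + 1 = 28.
x: (3·594 + 9·1076 + 5·942 + 8·130 + 2·187 + 1·249) / 28 = 17839 / 28 ≈ 637.11
y: (3·446 + 9·789 + 5·405 + 8·575 + 2·675 + 1·396) / 28 = 16810 / 28 ≈ 600.36
From (584, 484): dx = 53.11, dy = 116.36, so the distance is √(dx²+dy²) ≈ 127.90.

≈ 128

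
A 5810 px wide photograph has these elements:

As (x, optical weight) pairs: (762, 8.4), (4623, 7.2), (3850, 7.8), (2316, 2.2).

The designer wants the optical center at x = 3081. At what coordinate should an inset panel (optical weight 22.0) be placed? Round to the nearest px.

With the inset panel, Σw becomes 8.4 + 7.2 + 7.8 + 2.2 + 22.0 = 47.6.
x: target moment 47.6×3081 = 146655.6; current 8.4·762 + 7.2·4623 + 7.8·3850 + 2.2·2316 = 74811.6; the inset panel supplies 71844.0, so x = 71844.0/22.0 ≈ 3265.64.

x ≈ 3266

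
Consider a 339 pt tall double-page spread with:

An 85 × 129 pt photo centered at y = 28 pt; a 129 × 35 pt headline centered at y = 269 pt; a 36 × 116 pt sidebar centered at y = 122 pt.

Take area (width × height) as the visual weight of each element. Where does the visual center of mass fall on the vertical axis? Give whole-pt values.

Taking area as weight: photo 85·129 = 10965, headline 129·35 = 4515, sidebar 36·116 = 4176. Sum 19656.
y: (10965·28 + 4515·269 + 4176·122) / 19656 = 2031027 / 19656 ≈ 103.33

y ≈ 103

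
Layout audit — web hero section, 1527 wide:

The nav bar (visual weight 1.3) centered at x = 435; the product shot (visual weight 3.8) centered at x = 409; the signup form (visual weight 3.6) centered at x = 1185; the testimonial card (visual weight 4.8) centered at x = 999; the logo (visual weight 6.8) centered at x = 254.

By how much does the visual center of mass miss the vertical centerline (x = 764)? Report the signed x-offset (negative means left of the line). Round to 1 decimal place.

Total weight = 1.3 + 3.8 + 3.6 + 4.8 + 6.8 = 20.3.
x-moment: 1.3·435 + 3.8·409 + 3.6·1185 + 4.8·999 + 6.8·254 = 12908.1; centroid 12908.1/20.3 ≈ 635.87.
Offset from x = 764: 635.87 − 764 ≈ -128.13.

≈ -128.1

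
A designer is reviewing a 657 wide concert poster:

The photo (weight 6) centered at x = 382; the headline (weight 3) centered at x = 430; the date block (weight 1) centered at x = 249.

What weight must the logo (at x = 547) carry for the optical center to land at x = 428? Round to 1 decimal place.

Existing Σw = 10 (6 + 3 + 1); existing moment 6·382 + 3·430 + 1·249 = 3831.
Balance at x = 428 requires (3831 + w·547) / (10 + w) = 428.
Rearranging, w·(547 − 428) = 428·10 − 3831 = 449, so w ≈ 449/119 = 3.77.

w ≈ 3.8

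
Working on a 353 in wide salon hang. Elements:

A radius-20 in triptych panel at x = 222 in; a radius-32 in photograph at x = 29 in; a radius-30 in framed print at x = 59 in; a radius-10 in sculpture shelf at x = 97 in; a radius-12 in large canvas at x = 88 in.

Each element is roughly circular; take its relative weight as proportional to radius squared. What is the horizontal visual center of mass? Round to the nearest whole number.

x ≈ 76

Weights ∝ r²: triptych panel 20² = 400, photograph 32² = 1024, framed print 30² = 900, sculpture shelf 10² = 100, large canvas 12² = 144; Σw = 2568.
x: (400·222 + 1024·29 + 900·59 + 100·97 + 144·88) / 2568 = 193968 / 2568 ≈ 75.53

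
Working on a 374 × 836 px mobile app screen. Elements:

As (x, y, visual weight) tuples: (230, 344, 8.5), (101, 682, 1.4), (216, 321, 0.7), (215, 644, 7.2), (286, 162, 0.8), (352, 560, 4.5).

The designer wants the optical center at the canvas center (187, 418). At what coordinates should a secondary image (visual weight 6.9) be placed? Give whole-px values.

New total weight: (8.5 + 1.4 + 0.7 + 7.2 + 0.8 + 4.5) + 6.9 = 30.0.
x: target moment 30.0×187 = 5610.0; current 8.5·230 + 1.4·101 + 0.7·216 + 7.2·215 + 0.8·286 + 4.5·352 = 5608.4; the secondary image supplies 1.6, so x = 1.6/6.9 ≈ 0.23.
y: target moment 30.0×418 = 12540.0; current 8.5·344 + 1.4·682 + 0.7·321 + 7.2·644 + 0.8·162 + 4.5·560 = 11389.9; the secondary image supplies 1150.1, so y = 1150.1/6.9 ≈ 166.68.

(0, 167)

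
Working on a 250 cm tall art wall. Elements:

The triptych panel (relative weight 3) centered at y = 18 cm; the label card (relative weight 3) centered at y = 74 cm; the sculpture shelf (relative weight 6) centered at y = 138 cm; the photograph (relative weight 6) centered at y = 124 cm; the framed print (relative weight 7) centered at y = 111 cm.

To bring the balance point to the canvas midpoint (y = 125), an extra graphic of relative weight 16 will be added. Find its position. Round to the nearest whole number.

y ≈ 156

After adding the extra graphic, total weight = 3 + 3 + 6 + 6 + 7 + 16 = 41.
y: need Σw·y = 41·125 = 5125. Existing = 3·18 + 3·74 + 6·138 + 6·124 + 7·111 = 2625. Remainder 2500 / 16 ≈ 156.25.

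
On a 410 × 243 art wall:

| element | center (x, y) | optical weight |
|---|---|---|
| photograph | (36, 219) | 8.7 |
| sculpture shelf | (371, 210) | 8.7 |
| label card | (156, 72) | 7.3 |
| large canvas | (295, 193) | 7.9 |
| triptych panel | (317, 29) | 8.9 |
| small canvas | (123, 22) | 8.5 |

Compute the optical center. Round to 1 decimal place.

(217.5, 124.6)

Weights sum to 8.7 + 8.7 + 7.3 + 7.9 + 8.9 + 8.5 = 50.0.
x-moment: 8.7·36 + 8.7·371 + 7.3·156 + 7.9·295 + 8.9·317 + 8.5·123 = 10877.0; centroid 10877.0/50.0 ≈ 217.54.
y-moment: 8.7·219 + 8.7·210 + 7.3·72 + 7.9·193 + 8.9·29 + 8.5·22 = 6227.7; centroid 6227.7/50.0 ≈ 124.55.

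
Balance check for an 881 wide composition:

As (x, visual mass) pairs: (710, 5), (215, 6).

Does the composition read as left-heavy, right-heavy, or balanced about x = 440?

Total weight = 5 + 6 = 11.
x-moment: 5·710 + 6·215 = 4840; centroid 4840/11 ≈ 440.00.
That equals the midline 440 — balanced.

balanced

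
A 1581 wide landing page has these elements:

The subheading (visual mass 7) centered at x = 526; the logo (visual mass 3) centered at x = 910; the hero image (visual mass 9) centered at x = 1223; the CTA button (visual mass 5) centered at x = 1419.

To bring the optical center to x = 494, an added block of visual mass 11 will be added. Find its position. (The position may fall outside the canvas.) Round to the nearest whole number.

With the added block, Σw becomes 7 + 3 + 9 + 5 + 11 = 35.
x: need Σw·x = 35·494 = 17290. Existing = 7·526 + 3·910 + 9·1223 + 5·1419 = 24514. Remainder -7224 / 11 ≈ -656.73.

x ≈ -657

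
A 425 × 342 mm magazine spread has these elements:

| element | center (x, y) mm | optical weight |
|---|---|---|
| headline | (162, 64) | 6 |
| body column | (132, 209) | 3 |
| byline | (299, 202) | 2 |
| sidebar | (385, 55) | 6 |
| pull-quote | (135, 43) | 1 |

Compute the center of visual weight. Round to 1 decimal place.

Σw = 6 + 3 + 2 + 6 + 1 = 18.
x: (6·162 + 3·132 + 2·299 + 6·385 + 1·135) / 18 = 4411 / 18 ≈ 245.06
y: (6·64 + 3·209 + 2·202 + 6·55 + 1·43) / 18 = 1788 / 18 ≈ 99.33

(245.1, 99.3)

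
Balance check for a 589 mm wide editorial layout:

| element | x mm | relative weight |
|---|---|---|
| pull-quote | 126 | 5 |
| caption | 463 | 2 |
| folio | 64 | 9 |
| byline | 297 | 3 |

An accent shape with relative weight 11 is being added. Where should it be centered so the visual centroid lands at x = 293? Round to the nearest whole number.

With the accent shape, Σw becomes 5 + 2 + 9 + 3 + 11 = 30.
x: need Σw·x = 30·293 = 8790. Existing = 5·126 + 2·463 + 9·64 + 3·297 = 3023. Remainder 5767 / 11 ≈ 524.27.

x ≈ 524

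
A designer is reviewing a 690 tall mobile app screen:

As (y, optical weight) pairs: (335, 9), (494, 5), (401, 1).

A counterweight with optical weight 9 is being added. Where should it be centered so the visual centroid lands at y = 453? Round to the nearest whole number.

y ≈ 554

New total weight: (9 + 5 + 1) + 9 = 24.
Along y: (5886 + 9·y) / 24 = 453 (existing moment 9·335 + 5·494 + 1·401 = 5886) ⇒ y = (10872 − 5886) / 9 ≈ 554.00.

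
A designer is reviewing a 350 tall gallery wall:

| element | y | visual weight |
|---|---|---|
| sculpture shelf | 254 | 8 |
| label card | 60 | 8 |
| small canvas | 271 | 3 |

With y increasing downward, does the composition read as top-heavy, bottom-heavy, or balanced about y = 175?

balanced

Weights sum to 8 + 8 + 3 = 19.
Σw·y = 8·254 + 8·60 + 3·271 = 3325, so ȳ = 3325/19 ≈ 175.00.
175.00 = 175 exactly: balanced.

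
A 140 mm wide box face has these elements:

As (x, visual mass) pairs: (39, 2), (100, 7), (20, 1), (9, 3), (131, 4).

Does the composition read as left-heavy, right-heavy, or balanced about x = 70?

Σw = 2 + 7 + 1 + 3 + 4 = 17.
x-moment: 2·39 + 7·100 + 1·20 + 3·9 + 4·131 = 1349; centroid 1349/17 ≈ 79.35.
79.4 vs midline 70 → right-heavy.

right-heavy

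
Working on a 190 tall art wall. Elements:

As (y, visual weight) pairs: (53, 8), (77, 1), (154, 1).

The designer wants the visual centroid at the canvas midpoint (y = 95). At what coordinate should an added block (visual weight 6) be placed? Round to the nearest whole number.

y ≈ 144

After adding the added block, total weight = 8 + 1 + 1 + 6 = 16.
Along y: (655 + 6·y) / 16 = 95 (existing moment 8·53 + 1·77 + 1·154 = 655) ⇒ y = (1520 − 655) / 6 ≈ 144.17.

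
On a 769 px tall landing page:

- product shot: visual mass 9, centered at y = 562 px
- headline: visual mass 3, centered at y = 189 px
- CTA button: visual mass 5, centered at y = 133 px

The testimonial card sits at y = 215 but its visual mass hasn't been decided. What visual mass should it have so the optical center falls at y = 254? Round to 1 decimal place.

Known weights sum to 9 + 3 + 5 = 17; their moment is 9·562 + 3·189 + 5·133 = 6290.
For the centroid to hit 254: (6290 + w·215) / (17 + w) = 254.
So w = (254·17 − 6290)/(215 − 254) = -1972/-39 ≈ 50.56.

w ≈ 50.6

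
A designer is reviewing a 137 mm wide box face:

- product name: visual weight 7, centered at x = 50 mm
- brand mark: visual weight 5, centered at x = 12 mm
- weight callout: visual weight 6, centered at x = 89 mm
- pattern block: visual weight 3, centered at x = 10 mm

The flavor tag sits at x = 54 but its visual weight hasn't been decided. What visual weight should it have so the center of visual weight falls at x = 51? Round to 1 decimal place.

Fixed elements: Σw = 7 + 5 + 6 + 3 = 21, Σw·x = 7·50 + 5·12 + 6·89 + 3·10 = 974.
For the centroid to hit 51: (974 + w·54) / (21 + w) = 51.
Solving: w = (51·21 − 974) / (54 − 51) = 97 / 3 ≈ 32.33.

w ≈ 32.3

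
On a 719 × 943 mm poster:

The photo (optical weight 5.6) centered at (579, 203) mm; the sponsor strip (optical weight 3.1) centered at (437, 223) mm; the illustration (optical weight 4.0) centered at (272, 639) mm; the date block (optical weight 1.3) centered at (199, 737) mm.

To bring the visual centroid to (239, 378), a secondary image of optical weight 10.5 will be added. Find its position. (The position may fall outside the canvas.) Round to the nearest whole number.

With the secondary image, Σw becomes 5.6 + 3.1 + 4.0 + 1.3 + 10.5 = 24.5.
x: target moment 24.5×239 = 5855.5; current 5.6·579 + 3.1·437 + 4.0·272 + 1.3·199 = 5943.8; the secondary image supplies -88.3, so x = -88.3/10.5 ≈ -8.41.
y: target moment 24.5×378 = 9261.0; current 5.6·203 + 3.1·223 + 4.0·639 + 1.3·737 = 5342.2; the secondary image supplies 3918.8, so y = 3918.8/10.5 ≈ 373.22.

(-8, 373)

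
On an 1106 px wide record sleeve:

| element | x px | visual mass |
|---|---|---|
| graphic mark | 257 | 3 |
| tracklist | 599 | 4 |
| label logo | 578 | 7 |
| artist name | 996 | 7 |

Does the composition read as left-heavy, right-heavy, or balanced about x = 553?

Weights sum to 3 + 4 + 7 + 7 = 21.
x-moment: 3·257 + 4·599 + 7·578 + 7·996 = 14185; centroid 14185/21 ≈ 675.48.
675.5 lies right of the midline 553, so the layout is right-heavy.

right-heavy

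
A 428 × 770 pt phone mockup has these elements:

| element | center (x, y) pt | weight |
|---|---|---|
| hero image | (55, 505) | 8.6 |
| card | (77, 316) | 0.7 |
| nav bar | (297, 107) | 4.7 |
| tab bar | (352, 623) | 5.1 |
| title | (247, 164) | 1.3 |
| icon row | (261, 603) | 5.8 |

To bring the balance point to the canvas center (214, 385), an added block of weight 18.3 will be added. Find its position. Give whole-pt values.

New total weight: (8.6 + 0.7 + 4.7 + 5.1 + 1.3 + 5.8) + 18.3 = 44.5.
Along x: (5552.9 + 18.3·x) / 44.5 = 214 (existing moment 8.6·55 + 0.7·77 + 4.7·297 + 5.1·352 + 1.3·247 + 5.8·261 = 5552.9) ⇒ x = (9523.0 − 5552.9) / 18.3 ≈ 216.95.
Along y: (11955.0 + 18.3·y) / 44.5 = 385 (existing moment 8.6·505 + 0.7·316 + 4.7·107 + 5.1·623 + 1.3·164 + 5.8·603 = 11955.0) ⇒ y = (17132.5 − 11955.0) / 18.3 ≈ 282.92.

(217, 283)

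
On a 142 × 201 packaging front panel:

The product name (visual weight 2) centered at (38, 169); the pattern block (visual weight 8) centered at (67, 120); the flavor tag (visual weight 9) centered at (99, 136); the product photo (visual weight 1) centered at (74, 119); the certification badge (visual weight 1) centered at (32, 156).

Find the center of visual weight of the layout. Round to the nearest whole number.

Weights sum to 2 + 8 + 9 + 1 + 1 = 21.
Σw·x = 2·38 + 8·67 + 9·99 + 1·74 + 1·32 = 1609, so x̄ = 1609/21 ≈ 76.62.
Σw·y = 2·169 + 8·120 + 9·136 + 1·119 + 1·156 = 2797, so ȳ = 2797/21 ≈ 133.19.

(77, 133)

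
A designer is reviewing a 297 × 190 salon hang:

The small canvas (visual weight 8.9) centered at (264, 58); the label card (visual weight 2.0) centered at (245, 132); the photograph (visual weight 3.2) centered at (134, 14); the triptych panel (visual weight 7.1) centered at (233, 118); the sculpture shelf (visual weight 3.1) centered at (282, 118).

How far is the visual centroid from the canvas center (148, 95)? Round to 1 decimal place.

Σw = 8.9 + 2.0 + 3.2 + 7.1 + 3.1 = 24.3.
x-moment: 8.9·264 + 2.0·245 + 3.2·134 + 7.1·233 + 3.1·282 = 5796.9; centroid 5796.9/24.3 ≈ 238.56.
y-moment: 8.9·58 + 2.0·132 + 3.2·14 + 7.1·118 + 3.1·118 = 2028.6; centroid 2028.6/24.3 ≈ 83.48.
Offset from (148, 95): Δx ≈ 90.56, Δy ≈ -11.52; distance = √(Δx² + Δy²) ≈ 91.29.

≈ 91.3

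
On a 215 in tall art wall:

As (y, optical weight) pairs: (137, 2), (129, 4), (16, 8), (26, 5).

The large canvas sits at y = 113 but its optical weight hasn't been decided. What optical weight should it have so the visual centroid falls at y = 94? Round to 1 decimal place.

w ≈ 38.8

Existing Σw = 19 (2 + 4 + 8 + 5); existing moment 2·137 + 4·129 + 8·16 + 5·26 = 1048.
Balance at y = 94 requires (1048 + w·113) / (19 + w) = 94.
Solving: w = (94·19 − 1048) / (113 − 94) = 738 / 19 ≈ 38.84.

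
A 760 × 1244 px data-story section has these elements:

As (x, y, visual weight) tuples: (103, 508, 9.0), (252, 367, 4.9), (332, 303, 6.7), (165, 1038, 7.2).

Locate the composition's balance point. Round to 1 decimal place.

(200.5, 571.0)

Total weight = 9.0 + 4.9 + 6.7 + 7.2 = 27.8.
x: (9.0·103 + 4.9·252 + 6.7·332 + 7.2·165) / 27.8 = 5574.2 / 27.8 ≈ 200.51
y: (9.0·508 + 4.9·367 + 6.7·303 + 7.2·1038) / 27.8 = 15874.0 / 27.8 ≈ 571.01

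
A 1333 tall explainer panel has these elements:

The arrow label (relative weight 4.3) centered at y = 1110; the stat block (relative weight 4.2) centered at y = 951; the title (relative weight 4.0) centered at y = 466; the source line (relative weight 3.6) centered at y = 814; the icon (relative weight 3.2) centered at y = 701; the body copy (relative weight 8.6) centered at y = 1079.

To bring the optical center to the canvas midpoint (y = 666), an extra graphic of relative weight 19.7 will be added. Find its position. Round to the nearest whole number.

y ≈ 336

After adding the extra graphic, total weight = 4.3 + 4.2 + 4.0 + 3.6 + 3.2 + 8.6 + 19.7 = 47.6.
y: target moment 47.6×666 = 31701.6; current 4.3·1110 + 4.2·951 + 4.0·466 + 3.6·814 + 3.2·701 + 8.6·1079 = 25084.2; the extra graphic supplies 6617.4, so y = 6617.4/19.7 ≈ 335.91.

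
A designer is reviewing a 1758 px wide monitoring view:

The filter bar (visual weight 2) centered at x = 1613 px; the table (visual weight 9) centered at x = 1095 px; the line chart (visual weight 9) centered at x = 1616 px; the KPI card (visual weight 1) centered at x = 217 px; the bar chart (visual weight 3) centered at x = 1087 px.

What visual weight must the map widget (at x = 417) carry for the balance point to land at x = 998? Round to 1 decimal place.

Existing Σw = 24 (2 + 9 + 9 + 1 + 3); existing moment 2·1613 + 9·1095 + 9·1616 + 1·217 + 3·1087 = 31103.
For the centroid to hit 998: (31103 + w·417) / (24 + w) = 998.
So w = (998·24 − 31103)/(417 − 998) = -7151/-581 ≈ 12.31.

w ≈ 12.3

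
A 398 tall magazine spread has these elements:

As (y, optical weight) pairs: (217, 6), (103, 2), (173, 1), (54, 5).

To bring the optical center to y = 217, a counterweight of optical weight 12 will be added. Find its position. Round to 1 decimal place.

After adding the counterweight, total weight = 6 + 2 + 1 + 5 + 12 = 26.
y: target moment 26×217 = 5642; current 6·217 + 2·103 + 1·173 + 5·54 = 1951; the counterweight supplies 3691, so y = 3691/12 ≈ 307.58.

y ≈ 307.6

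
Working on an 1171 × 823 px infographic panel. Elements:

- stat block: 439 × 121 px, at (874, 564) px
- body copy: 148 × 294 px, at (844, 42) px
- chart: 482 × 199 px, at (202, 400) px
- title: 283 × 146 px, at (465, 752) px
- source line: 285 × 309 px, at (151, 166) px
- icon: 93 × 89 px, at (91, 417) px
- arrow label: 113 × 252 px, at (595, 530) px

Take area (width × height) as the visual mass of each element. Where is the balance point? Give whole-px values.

(426, 375)

Areas → weights: stat block 439·121 = 53119, body copy 148·294 = 43512, chart 482·199 = 95918, title 283·146 = 41318, source line 285·309 = 88065, icon 93·89 = 8277, arrow label 113·252 = 28476; Σw = 358685.
Σw·x = 152732682; x̄ = 152732682/358685 ≈ 425.81.
y: moment 134387535 / weight 358685 ≈ 374.67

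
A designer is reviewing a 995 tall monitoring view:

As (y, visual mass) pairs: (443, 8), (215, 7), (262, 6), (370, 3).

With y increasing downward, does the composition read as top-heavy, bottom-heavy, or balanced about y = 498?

top-heavy

Weights sum to 8 + 7 + 6 + 3 = 24.
Σw·y = 8·443 + 7·215 + 6·262 + 3·370 = 7731, so ȳ = 7731/24 ≈ 322.12.
322.1 lies above (smaller y than) the midline 498, so the layout is top-heavy.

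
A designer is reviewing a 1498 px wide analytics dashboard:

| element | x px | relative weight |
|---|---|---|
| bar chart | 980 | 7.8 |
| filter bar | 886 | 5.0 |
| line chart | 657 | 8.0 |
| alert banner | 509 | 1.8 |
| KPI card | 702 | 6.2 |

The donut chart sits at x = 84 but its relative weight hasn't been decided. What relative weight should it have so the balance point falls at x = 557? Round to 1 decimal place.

Existing Σw = 28.8 (7.8 + 5.0 + 8.0 + 1.8 + 6.2); existing moment 7.8·980 + 5.0·886 + 8.0·657 + 1.8·509 + 6.2·702 = 22598.6.
For the centroid to hit 557: (22598.6 + w·84) / (28.8 + w) = 557.
Rearranging, w·(84 − 557) = 557·28.8 − 22598.6 = -6557.0, so w ≈ -6557.0/-473 = 13.86.

w ≈ 13.9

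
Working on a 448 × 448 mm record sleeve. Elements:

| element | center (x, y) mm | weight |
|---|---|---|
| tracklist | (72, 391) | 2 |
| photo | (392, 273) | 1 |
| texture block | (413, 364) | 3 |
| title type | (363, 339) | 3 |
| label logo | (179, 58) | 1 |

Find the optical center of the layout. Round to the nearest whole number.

(304, 322)

Weights sum to 2 + 1 + 3 + 3 + 1 = 10.
Σw·x = 2·72 + 1·392 + 3·413 + 3·363 + 1·179 = 3043, so x̄ = 3043/10 ≈ 304.30.
Σw·y = 2·391 + 1·273 + 3·364 + 3·339 + 1·58 = 3222, so ȳ = 3222/10 ≈ 322.20.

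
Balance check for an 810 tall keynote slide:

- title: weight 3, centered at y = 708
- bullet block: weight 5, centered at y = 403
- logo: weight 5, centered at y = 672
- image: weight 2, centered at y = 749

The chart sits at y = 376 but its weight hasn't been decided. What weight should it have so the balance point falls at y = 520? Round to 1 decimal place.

Known weights sum to 3 + 5 + 5 + 2 = 15; their moment is 3·708 + 5·403 + 5·672 + 2·749 = 8997.
For the centroid to hit 520: (8997 + w·376) / (15 + w) = 520.
So w = (520·15 − 8997)/(376 − 520) = -1197/-144 ≈ 8.31.

w ≈ 8.3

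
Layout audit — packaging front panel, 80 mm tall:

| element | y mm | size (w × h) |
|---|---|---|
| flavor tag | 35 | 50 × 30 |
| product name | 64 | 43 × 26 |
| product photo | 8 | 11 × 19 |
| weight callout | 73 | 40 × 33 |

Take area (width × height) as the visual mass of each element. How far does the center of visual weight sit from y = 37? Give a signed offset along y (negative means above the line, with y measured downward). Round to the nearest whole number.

Taking area as weight: flavor tag 50·30 = 1500, product name 43·26 = 1118, product photo 11·19 = 209, weight callout 40·33 = 1320. Sum 4147.
Σw·y = 1500·35 + 1118·64 + 209·8 + 1320·73 = 222084, so ȳ = 222084/4147 ≈ 53.55.
Offset from y = 37: 53.55 − 37 ≈ 16.55.

≈ 17 mm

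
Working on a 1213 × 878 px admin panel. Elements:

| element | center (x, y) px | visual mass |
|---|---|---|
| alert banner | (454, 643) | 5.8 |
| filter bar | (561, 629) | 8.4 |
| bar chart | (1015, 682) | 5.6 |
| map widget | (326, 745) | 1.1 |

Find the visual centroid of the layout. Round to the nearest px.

Total weight = 5.8 + 8.4 + 5.6 + 1.1 = 20.9.
x: (5.8·454 + 8.4·561 + 5.6·1015 + 1.1·326) / 20.9 = 13388.2 / 20.9 ≈ 640.58
y: (5.8·643 + 8.4·629 + 5.6·682 + 1.1·745) / 20.9 = 13651.7 / 20.9 ≈ 653.19

(641, 653)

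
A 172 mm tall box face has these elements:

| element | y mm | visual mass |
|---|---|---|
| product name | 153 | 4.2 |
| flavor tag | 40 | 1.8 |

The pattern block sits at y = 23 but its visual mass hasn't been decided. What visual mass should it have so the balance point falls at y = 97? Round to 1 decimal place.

w ≈ 1.8

Known weights sum to 4.2 + 1.8 = 6.0; their moment is 4.2·153 + 1.8·40 = 714.6.
For the centroid to hit 97: (714.6 + w·23) / (6.0 + w) = 97.
Rearranging, w·(23 − 97) = 97·6.0 − 714.6 = -132.6, so w ≈ -132.6/-74 = 1.79.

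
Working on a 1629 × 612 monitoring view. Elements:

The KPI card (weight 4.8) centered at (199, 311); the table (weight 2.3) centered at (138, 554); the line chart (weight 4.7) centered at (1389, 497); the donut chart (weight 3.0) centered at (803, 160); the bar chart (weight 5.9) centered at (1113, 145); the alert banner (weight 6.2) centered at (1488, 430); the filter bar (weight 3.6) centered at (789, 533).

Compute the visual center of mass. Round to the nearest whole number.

Weights sum to 4.8 + 2.3 + 4.7 + 3.0 + 5.9 + 6.2 + 3.6 = 30.5.
x: (4.8·199 + 2.3·138 + 4.7·1389 + 3.0·803 + 5.9·1113 + 6.2·1488 + 3.6·789) / 30.5 = 28842.6 / 30.5 ≈ 945.66
y: (4.8·311 + 2.3·554 + 4.7·497 + 3.0·160 + 5.9·145 + 6.2·430 + 3.6·533) / 30.5 = 11023.2 / 30.5 ≈ 361.42

(946, 361)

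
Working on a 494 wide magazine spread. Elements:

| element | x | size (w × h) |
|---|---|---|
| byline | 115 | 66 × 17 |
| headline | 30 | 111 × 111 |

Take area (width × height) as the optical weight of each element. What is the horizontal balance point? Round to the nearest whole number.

Areas: byline 66·17 = 1122, headline 111·111 = 12321. Total weight = 13443.
x: (1122·115 + 12321·30) / 13443 = 498660 / 13443 ≈ 37.09

x ≈ 37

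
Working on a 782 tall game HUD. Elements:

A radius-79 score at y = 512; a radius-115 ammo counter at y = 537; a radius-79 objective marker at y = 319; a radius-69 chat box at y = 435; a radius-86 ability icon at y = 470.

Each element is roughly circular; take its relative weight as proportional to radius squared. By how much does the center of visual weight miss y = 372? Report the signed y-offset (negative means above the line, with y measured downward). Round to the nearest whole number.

≈ 99

r² weights: score 79² = 6241, ammo counter 115² = 13225, objective marker 79² = 6241, chat box 69² = 4761, ability icon 86² = 7396. Total = 37864.
y: (6241·512 + 13225·537 + 6241·319 + 4761·435 + 7396·470) / 37864 = 17835251 / 37864 ≈ 471.03
Offset from y = 372: 471.03 − 372 ≈ 99.03.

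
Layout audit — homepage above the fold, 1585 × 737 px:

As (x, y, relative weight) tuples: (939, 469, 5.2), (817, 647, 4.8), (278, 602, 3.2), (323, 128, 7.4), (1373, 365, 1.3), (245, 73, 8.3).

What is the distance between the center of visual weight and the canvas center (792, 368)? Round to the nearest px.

Σw = 5.2 + 4.8 + 3.2 + 7.4 + 1.3 + 8.3 = 30.2.
Σw·x = 15902.6; x̄ = 15902.6/30.2 ≈ 526.58.
y: moment 9498.4 / weight 30.2 ≈ 314.52
From (792, 368): dx = -265.42, dy = -53.48, so the distance is √(dx²+dy²) ≈ 270.76.

≈ 271 px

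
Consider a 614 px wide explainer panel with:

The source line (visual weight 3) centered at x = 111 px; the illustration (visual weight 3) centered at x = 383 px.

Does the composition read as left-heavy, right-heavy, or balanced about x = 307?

Weights sum to 3 + 3 = 6.
Σw·x = 3·111 + 3·383 = 1482, so x̄ = 1482/6 ≈ 247.00.
247.0 vs midline 307 → left-heavy.

left-heavy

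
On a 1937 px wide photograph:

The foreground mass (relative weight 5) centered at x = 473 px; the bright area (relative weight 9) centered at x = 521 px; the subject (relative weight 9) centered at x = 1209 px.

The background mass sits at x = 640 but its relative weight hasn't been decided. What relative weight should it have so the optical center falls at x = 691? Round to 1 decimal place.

w ≈ 40.0

Known weights sum to 5 + 9 + 9 = 23; their moment is 5·473 + 9·521 + 9·1209 = 17935.
Balance at x = 691 requires (17935 + w·640) / (23 + w) = 691.
Solving: w = (691·23 − 17935) / (640 − 691) = -2042 / -51 ≈ 40.04.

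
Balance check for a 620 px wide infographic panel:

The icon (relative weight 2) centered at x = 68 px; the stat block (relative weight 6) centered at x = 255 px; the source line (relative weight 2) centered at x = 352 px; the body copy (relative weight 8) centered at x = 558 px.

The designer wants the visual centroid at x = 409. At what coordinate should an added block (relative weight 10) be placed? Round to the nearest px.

With the added block, Σw becomes 2 + 6 + 2 + 8 + 10 = 28.
Along x: (6834 + 10·x) / 28 = 409 (existing moment 2·68 + 6·255 + 2·352 + 8·558 = 6834) ⇒ x = (11452 − 6834) / 10 ≈ 461.80.

x ≈ 462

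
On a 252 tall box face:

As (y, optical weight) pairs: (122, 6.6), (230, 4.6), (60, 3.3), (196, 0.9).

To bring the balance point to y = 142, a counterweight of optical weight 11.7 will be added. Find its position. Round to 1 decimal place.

After adding the counterweight, total weight = 6.6 + 4.6 + 3.3 + 0.9 + 11.7 = 27.1.
y: need Σw·y = 27.1·142 = 3848.2. Existing = 6.6·122 + 4.6·230 + 3.3·60 + 0.9·196 = 2237.6. Remainder 1610.6 / 11.7 ≈ 137.66.

y ≈ 137.7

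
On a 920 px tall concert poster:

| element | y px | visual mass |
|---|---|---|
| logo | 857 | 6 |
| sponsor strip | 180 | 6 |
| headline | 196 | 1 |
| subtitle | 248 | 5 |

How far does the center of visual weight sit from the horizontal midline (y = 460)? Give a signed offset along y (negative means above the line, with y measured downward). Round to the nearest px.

Total weight = 6 + 6 + 1 + 5 = 18.
y: (6·857 + 6·180 + 1·196 + 5·248) / 18 = 7658 / 18 ≈ 425.44
Difference: 425.44 − 460 ≈ -34.56.

≈ -35 px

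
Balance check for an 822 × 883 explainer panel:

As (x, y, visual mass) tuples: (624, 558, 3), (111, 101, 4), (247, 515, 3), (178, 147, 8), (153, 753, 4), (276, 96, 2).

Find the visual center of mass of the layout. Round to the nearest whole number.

(235, 333)

Total weight = 3 + 4 + 3 + 8 + 4 + 2 = 24.
x-moment: 3·624 + 4·111 + 3·247 + 8·178 + 4·153 + 2·276 = 5645; centroid 5645/24 ≈ 235.21.
y-moment: 3·558 + 4·101 + 3·515 + 8·147 + 4·753 + 2·96 = 8003; centroid 8003/24 ≈ 333.46.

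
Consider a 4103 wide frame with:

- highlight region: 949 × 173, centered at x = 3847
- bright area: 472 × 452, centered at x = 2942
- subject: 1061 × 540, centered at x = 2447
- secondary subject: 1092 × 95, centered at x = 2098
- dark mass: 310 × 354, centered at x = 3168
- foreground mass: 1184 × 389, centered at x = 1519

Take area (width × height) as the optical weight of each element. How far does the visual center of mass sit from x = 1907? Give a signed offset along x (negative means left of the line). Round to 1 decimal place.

Taking area as weight: highlight region 949·173 = 164177, bright area 472·452 = 213344, subject 1061·540 = 572940, secondary subject 1092·95 = 103740, dark mass 310·354 = 109740, foreground mass 1184·389 = 460576. Sum 1624517.
Σw·x = 3926148931; x̄ = 3926148931/1624517 ≈ 2416.81.
Against x = 1907, that's 2416.81 − 1907 = 509.81.

≈ 509.8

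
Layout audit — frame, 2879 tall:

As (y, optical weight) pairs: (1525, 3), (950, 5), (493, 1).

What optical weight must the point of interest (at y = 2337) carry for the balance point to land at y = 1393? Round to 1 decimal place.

Fixed elements: Σw = 3 + 5 + 1 = 9, Σw·y = 3·1525 + 5·950 + 1·493 = 9818.
Balance at y = 1393 requires (9818 + w·2337) / (9 + w) = 1393.
Rearranging, w·(2337 − 1393) = 1393·9 − 9818 = 2719, so w ≈ 2719/944 = 2.88.

w ≈ 2.9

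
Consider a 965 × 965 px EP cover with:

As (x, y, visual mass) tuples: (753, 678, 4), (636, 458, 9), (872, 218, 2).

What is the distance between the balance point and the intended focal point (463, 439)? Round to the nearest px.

Weights sum to 4 + 9 + 2 = 15.
x: (4·753 + 9·636 + 2·872) / 15 = 10480 / 15 ≈ 698.67
y: (4·678 + 9·458 + 2·218) / 15 = 7270 / 15 ≈ 484.67
From (463, 439): dx = 235.67, dy = 45.67, so the distance is √(dx²+dy²) ≈ 240.05.

≈ 240 px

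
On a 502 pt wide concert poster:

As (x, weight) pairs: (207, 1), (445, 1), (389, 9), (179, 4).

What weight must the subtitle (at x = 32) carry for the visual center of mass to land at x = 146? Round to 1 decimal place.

w ≈ 23.5

Known weights sum to 1 + 1 + 9 + 4 = 15; their moment is 1·207 + 1·445 + 9·389 + 4·179 = 4869.
Set Σw·x/Σw = 146: (4869 + 32w) = 146·(15 + w).
Solving: w = (146·15 − 4869) / (32 − 146) = -2679 / -114 ≈ 23.50.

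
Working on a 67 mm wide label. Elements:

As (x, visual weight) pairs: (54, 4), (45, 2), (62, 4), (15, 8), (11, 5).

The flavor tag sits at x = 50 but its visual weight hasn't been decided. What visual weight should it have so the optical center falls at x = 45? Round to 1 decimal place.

Known weights sum to 4 + 2 + 4 + 8 + 5 = 23; their moment is 4·54 + 2·45 + 4·62 + 8·15 + 5·11 = 729.
For the centroid to hit 45: (729 + w·50) / (23 + w) = 45.
Solving: w = (45·23 − 729) / (50 − 45) = 306 / 5 ≈ 61.20.

w ≈ 61.2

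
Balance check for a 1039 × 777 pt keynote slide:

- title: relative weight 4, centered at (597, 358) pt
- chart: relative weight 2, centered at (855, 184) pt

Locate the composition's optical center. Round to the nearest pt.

Σw = 4 + 2 = 6.
Σw·x = 4·597 + 2·855 = 4098, so x̄ = 4098/6 ≈ 683.00.
Σw·y = 4·358 + 2·184 = 1800, so ȳ = 1800/6 ≈ 300.00.

(683, 300)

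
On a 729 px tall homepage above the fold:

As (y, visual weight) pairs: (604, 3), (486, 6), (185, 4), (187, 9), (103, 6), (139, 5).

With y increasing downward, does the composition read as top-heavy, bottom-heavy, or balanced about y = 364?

top-heavy

Weights sum to 3 + 6 + 4 + 9 + 6 + 5 = 33.
Σw·y = 3·604 + 6·486 + 4·185 + 9·187 + 6·103 + 5·139 = 8464, so ȳ = 8464/33 ≈ 256.48.
256.5 lies above (smaller y than) the midline 364, so the layout is top-heavy.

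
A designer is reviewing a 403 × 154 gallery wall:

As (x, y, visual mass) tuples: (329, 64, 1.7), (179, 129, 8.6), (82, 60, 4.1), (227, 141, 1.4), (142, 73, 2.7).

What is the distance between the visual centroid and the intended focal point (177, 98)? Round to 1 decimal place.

≈ 7.9

Σw = 1.7 + 8.6 + 4.1 + 1.4 + 2.7 = 18.5.
x-moment: 1.7·329 + 8.6·179 + 4.1·82 + 1.4·227 + 2.7·142 = 3136.1; centroid 3136.1/18.5 ≈ 169.52.
y-moment: 1.7·64 + 8.6·129 + 4.1·60 + 1.4·141 + 2.7·73 = 1858.7; centroid 1858.7/18.5 ≈ 100.47.
Relative to (177, 98): Δ = (-7.48, 2.47); |Δ| = √(-7.48² + 2.47²) ≈ 7.88.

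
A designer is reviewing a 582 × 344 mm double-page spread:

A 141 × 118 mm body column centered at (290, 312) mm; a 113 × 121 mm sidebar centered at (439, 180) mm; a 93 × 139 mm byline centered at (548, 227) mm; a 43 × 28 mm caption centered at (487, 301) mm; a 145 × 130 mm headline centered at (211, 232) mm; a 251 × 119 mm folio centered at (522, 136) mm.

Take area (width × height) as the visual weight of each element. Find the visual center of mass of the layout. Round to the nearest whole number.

Areas: body column 141·118 = 16638, sidebar 113·121 = 13673, byline 93·139 = 12927, caption 43·28 = 1204, headline 145·130 = 18850, folio 251·119 = 29869. Total weight = 93161.
Σw·x = 38066779; x̄ = 38066779/93161 ≈ 408.61.
Σw·y = 19384413; ȳ = 19384413/93161 ≈ 208.07.

(409, 208)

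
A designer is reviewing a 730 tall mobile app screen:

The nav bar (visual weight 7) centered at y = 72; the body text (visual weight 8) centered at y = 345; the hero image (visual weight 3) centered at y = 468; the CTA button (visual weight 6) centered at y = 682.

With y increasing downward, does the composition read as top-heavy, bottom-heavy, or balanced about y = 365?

balanced

Total weight = 7 + 8 + 3 + 6 = 24.
Σw·y = 7·72 + 8·345 + 3·468 + 6·682 = 8760, so ȳ = 8760/24 ≈ 365.00.
365.00 = 365 exactly: balanced.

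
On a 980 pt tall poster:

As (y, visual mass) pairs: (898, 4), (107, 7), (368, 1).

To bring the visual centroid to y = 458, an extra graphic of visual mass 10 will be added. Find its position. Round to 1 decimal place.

New total weight: (4 + 7 + 1) + 10 = 22.
y: need Σw·y = 22·458 = 10076. Existing = 4·898 + 7·107 + 1·368 = 4709. Remainder 5367 / 10 ≈ 536.70.

y ≈ 536.7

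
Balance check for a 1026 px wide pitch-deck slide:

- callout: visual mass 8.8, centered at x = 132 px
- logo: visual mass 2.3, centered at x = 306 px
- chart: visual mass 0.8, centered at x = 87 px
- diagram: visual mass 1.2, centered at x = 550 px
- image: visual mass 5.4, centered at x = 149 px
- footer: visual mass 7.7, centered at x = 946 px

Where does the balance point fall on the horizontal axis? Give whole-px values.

x ≈ 408

Weights sum to 8.8 + 2.3 + 0.8 + 1.2 + 5.4 + 7.7 = 26.2.
Σw·x = 8.8·132 + 2.3·306 + 0.8·87 + 1.2·550 + 5.4·149 + 7.7·946 = 10683.8, so x̄ = 10683.8/26.2 ≈ 407.78.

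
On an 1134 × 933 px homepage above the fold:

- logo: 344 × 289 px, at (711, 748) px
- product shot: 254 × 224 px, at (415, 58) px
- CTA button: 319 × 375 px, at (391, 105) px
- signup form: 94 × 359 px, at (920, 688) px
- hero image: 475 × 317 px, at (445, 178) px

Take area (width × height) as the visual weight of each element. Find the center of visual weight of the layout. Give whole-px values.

Taking area as weight: logo 344·289 = 99416, product shot 254·224 = 56896, CTA button 319·375 = 119625, signup form 94·359 = 33746, hero image 475·317 = 150575. Sum 460258.
Σw·x = 99416·711 + 56896·415 + 119625·391 + 33746·920 + 150575·445 = 239122186, so x̄ = 239122186/460258 ≈ 519.54.
Σw·y = 99416·748 + 56896·58 + 119625·105 + 33746·688 + 150575·178 = 140243359, so ȳ = 140243359/460258 ≈ 304.71.

(520, 305)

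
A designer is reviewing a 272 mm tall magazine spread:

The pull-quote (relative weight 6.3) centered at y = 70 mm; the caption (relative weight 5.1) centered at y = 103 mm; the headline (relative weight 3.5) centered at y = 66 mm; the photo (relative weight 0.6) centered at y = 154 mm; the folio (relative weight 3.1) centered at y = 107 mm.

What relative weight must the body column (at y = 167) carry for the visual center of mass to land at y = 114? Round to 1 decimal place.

w ≈ 9.4

Known weights sum to 6.3 + 5.1 + 3.5 + 0.6 + 3.1 = 18.6; their moment is 6.3·70 + 5.1·103 + 3.5·66 + 0.6·154 + 3.1·107 = 1621.4.
Balance at y = 114 requires (1621.4 + w·167) / (18.6 + w) = 114.
Solving: w = (114·18.6 − 1621.4) / (167 − 114) = 499.0 / 53 ≈ 9.42.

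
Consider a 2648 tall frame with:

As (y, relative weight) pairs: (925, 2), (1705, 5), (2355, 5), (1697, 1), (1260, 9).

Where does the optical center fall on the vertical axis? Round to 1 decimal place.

y ≈ 1599.4

Σw = 2 + 5 + 5 + 1 + 9 = 22.
y-moment: 2·925 + 5·1705 + 5·2355 + 1·1697 + 9·1260 = 35187; centroid 35187/22 ≈ 1599.41.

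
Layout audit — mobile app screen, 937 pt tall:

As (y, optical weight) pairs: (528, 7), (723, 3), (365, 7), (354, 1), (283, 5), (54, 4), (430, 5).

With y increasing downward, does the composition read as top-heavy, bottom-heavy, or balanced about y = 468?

Σw = 7 + 3 + 7 + 1 + 5 + 4 + 5 = 32.
y: moment 12555 / weight 32 ≈ 392.34
392.3 lies above (smaller y than) the midline 468, so the layout is top-heavy.

top-heavy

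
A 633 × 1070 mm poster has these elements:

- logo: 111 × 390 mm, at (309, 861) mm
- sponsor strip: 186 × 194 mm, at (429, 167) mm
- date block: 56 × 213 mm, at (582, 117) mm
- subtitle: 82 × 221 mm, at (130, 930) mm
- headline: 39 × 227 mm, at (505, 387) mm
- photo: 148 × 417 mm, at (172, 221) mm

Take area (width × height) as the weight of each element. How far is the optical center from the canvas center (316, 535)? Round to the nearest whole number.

≈ 100 mm

Areas: logo 111·390 = 43290, sponsor strip 186·194 = 36084, date block 56·213 = 11928, subtitle 82·221 = 18122, headline 39·227 = 8853, photo 148·417 = 61716. Total weight = 179993.
Σw·x = 43290·309 + 36084·429 + 11928·582 + 18122·130 + 8853·505 + 61716·172 = 53240519, so x̄ = 53240519/179993 ≈ 295.79.
Σw·y = 43290·861 + 36084·167 + 11928·117 + 18122·930 + 8853·387 + 61716·221 = 78613101, so ȳ = 78613101/179993 ≈ 436.76.
Relative to (316, 535): Δ = (-20.21, -98.24); |Δ| = √(-20.21² + -98.24²) ≈ 100.30.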